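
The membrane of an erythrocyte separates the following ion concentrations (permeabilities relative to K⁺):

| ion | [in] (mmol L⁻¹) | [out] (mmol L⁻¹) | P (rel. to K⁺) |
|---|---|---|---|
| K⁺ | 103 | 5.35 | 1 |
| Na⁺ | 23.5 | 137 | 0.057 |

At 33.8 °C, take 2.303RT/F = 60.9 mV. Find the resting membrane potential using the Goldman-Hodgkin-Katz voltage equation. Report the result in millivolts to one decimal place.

-54.8 mV

Vm = 60.9 · log₁₀[(Σ P·[cation]ₒ + Σ P·[anion]ᵢ) / (Σ P·[cation]ᵢ + Σ P·[anion]ₒ)]
Numerator = 1×5.35 + 0.057×137 = 13.16
Denominator = 1×103 + 0.057×23.5 = 104.3
Vm = 60.9 · log₁₀(0.12612) = 60.9 × (-0.8992) = -54.76 mV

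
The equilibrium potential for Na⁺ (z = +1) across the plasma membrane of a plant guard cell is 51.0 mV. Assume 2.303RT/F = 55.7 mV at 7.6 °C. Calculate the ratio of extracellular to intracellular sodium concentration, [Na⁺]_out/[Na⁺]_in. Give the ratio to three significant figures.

log₁₀([out]/[in]) = E·z/(55.7) = 51.0 × 1 / 55.7 = 0.9156
[out]/[in] = 10^(0.9156) = 8.234

8.23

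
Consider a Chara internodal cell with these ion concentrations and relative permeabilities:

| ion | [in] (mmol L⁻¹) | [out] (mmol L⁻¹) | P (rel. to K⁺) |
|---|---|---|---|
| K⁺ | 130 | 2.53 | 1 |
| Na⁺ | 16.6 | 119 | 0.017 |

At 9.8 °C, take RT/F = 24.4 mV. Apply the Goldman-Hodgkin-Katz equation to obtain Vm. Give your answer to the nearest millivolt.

-82 mV

Vm = 24.4 · ln[(Σ P·[cation]ₒ + Σ P·[anion]ᵢ) / (Σ P·[cation]ᵢ + Σ P·[anion]ₒ)]
Numerator = 1×2.53 + 0.017×119 = 4.553
Denominator = 1×130 + 0.017×16.6 = 130.3
Vm = 24.4 · ln(0.034947) = 24.4 × (-3.3539) = -81.84 mV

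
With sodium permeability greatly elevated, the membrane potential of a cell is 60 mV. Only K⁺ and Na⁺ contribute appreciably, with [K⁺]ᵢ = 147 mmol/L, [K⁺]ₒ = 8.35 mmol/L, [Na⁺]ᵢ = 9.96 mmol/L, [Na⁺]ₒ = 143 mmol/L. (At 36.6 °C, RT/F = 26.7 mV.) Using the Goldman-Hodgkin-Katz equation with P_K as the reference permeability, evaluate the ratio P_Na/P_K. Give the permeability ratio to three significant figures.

Let α = P_Na/P_K. GHK: Vm = 26.7·ln[(Kₒ + α·Naₒ)/(Kᵢ + α·Naᵢ)].
e^(Vm/26.7) = e^(60.0/26.7) = 9.4611
So 9.4611·(Kᵢ + α·Naᵢ) = Kₒ + α·Naₒ → α = (9.4611·147.0 − 8.35) / (143.0 − 9.4611·9.96)
α = (1391 − 8.35) / (143.0 − 94.23) = 1382/48.77 = 28.35

28.3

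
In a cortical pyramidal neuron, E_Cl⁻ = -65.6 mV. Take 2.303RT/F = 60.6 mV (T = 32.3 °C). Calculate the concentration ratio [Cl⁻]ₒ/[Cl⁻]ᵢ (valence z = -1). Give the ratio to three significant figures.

12.1

log₁₀([out]/[in]) = E·z/(60.6) = -65.6 × -1 / 60.6 = 1.0825
[out]/[in] = 10^(1.0825) = 12.09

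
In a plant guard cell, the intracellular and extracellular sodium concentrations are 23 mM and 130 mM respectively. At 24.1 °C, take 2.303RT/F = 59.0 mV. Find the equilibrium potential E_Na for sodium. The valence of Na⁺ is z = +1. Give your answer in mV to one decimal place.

E = (59.0/z) · log₁₀([Na⁺]_out/[Na⁺]_in) with z = +1.
= (59.0/1) · log₁₀(130/23) = 59.00 · log₁₀(5.652)
= 59.00 · (0.7522) = 44.38 mV

44.4 mV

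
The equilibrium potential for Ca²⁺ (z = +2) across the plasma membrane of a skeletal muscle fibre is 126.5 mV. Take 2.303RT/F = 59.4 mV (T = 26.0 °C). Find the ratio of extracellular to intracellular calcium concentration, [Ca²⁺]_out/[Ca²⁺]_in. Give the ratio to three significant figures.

log₁₀([out]/[in]) = E·z/(59.4) = 126.5 × 2 / 59.4 = 4.2593
[out]/[in] = 10^(4.2593) = 1.817e+04

18200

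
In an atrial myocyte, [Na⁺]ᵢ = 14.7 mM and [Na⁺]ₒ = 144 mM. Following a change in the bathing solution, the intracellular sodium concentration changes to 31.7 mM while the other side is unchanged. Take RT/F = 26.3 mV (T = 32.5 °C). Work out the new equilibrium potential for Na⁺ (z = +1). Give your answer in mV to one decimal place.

After the shift: [Na⁺]_out = 144, [Na⁺]_in = 31.7 mM.
E_new = (26.3/1)·ln(144/31.7) = 26.30 · (1.5135) = 39.80 mV

39.8 mV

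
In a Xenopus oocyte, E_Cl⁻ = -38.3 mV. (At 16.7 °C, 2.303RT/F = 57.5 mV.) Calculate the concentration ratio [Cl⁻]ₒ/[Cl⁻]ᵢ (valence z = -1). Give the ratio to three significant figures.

4.64

log₁₀([out]/[in]) = E·z/(57.5) = -38.3 × -1 / 57.5 = 0.6661
[out]/[in] = 10^(0.6661) = 4.635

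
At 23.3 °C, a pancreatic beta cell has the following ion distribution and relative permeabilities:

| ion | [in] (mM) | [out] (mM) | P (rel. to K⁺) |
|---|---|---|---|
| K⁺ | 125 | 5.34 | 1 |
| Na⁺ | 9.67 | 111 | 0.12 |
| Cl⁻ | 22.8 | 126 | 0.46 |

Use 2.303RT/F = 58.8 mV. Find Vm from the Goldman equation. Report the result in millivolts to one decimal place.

Vm = 58.8 · log₁₀[(Σ P·[cation]ₒ + Σ P·[anion]ᵢ) / (Σ P·[cation]ᵢ + Σ P·[anion]ₒ)]
Numerator = 1×5.34 + 0.12×111 + 0.46×22.8 = 29.15
Denominator = 1×125 + 0.12×9.67 + 0.46×126 = 184.1
Vm = 58.8 · log₁₀(0.15831) = 58.8 × (-0.8005) = -47.07 mV

-47.1 mV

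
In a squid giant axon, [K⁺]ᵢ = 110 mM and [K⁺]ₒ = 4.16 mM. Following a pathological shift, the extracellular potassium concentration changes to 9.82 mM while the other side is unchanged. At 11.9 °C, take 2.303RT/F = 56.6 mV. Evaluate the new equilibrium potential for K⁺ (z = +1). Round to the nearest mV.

-59 mV

After the shift: [K⁺]_out = 9.82, [K⁺]_in = 110 mM.
E_new = (56.6/1)·log₁₀(9.82/110) = 56.60 · (-1.0493) = -59.39 mV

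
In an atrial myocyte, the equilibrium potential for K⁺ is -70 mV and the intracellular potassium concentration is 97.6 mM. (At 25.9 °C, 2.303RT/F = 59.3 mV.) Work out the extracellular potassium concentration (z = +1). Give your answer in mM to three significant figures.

Nernst: E = (59.3/1) · log₁₀([out]/[in]), so log₁₀([out]/[in]) = -70.0 × 1 / 59.3 = -1.1804.
[out]/[in] = 10^(-1.1804) = 0.066.
[out] = 0.066 × 97.6 = 6.442 mM.

6.44 mM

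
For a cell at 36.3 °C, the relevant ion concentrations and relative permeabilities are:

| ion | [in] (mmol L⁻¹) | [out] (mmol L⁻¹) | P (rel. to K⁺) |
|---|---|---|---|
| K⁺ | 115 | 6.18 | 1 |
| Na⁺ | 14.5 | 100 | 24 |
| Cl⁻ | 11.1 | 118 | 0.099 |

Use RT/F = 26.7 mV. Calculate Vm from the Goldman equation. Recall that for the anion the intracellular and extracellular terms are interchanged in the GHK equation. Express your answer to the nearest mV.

Vm = 26.7 · ln[(Σ P·[cation]ₒ + Σ P·[anion]ᵢ) / (Σ P·[cation]ᵢ + Σ P·[anion]ₒ)]
Numerator = 1×6.18 + 24×100 + 0.099×11.1 = 2407
Denominator = 1×115 + 24×14.5 + 0.099×118 = 474.7
Vm = 26.7 · ln(5.0714) = 26.7 × (1.6236) = 43.35 mV

43 mV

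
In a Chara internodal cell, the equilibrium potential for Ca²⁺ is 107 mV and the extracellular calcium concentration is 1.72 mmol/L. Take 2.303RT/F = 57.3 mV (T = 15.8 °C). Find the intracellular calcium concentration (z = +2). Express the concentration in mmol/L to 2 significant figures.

Nernst: E = (57.3/2) · log₁₀([out]/[in]), so log₁₀([out]/[in]) = 107.0 × 2 / 57.3 = 3.7347.
[out]/[in] = 10^(3.7347) = 5429.
[in] = 1.72 / 5429 = 0.0003168 mmol/L.

0.00032 mmol/L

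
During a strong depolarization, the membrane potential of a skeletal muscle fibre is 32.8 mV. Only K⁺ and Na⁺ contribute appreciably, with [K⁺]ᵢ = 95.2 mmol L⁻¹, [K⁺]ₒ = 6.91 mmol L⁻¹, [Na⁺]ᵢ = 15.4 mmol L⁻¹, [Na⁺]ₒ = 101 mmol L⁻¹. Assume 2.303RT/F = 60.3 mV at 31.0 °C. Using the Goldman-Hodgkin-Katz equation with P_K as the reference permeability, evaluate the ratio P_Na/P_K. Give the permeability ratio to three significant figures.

Let α = P_Na/P_K. GHK: Vm = 60.3·log₁₀[(Kₒ + α·Naₒ)/(Kᵢ + α·Naᵢ)].
10^(Vm/60.3) = 10^(32.8/60.3) = 3.499
So 3.499·(Kᵢ + α·Naᵢ) = Kₒ + α·Naₒ → α = (3.499·95.2 − 6.91) / (101.0 − 3.499·15.4)
α = (333.1 − 6.91) / (101.0 − 53.88) = 326.2/47.12 = 6.923

6.92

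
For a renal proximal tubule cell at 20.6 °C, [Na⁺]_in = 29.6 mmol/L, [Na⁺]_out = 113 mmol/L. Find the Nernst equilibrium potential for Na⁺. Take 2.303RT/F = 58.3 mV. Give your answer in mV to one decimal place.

33.9 mV

E = (58.3/z) · log₁₀([Na⁺]_out/[Na⁺]_in) with z = +1.
= (58.3/1) · log₁₀(113/29.6) = 58.30 · log₁₀(3.818)
= 58.30 · (0.5818) = 33.92 mV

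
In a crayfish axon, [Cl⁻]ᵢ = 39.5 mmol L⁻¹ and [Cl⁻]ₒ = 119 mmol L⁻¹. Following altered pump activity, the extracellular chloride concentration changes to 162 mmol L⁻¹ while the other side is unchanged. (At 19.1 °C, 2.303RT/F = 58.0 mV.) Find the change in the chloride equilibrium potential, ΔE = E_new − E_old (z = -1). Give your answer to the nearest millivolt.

-8 mV

E_old = (58.0/-1)·log₁₀(119/39.5) = -27.78 mV
E_new = (58.0/-1)·log₁₀(162/39.5) = -35.55 mV
ΔE = -35.55 − (-27.78) = -7.77 mV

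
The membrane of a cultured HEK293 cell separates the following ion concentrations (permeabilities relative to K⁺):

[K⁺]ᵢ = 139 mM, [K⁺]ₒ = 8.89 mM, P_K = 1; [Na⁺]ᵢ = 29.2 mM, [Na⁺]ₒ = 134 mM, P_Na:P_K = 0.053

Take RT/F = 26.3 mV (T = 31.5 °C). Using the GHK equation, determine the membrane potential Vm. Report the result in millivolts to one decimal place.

-57.2 mV

Vm = 26.3 · ln[(Σ P·[cation]ₒ + Σ P·[anion]ᵢ) / (Σ P·[cation]ᵢ + Σ P·[anion]ₒ)]
Numerator = 1×8.89 + 0.053×134 = 15.99
Denominator = 1×139 + 0.053×29.2 = 140.5
Vm = 26.3 · ln(0.11378) = 26.3 × (-2.1735) = -57.16 mV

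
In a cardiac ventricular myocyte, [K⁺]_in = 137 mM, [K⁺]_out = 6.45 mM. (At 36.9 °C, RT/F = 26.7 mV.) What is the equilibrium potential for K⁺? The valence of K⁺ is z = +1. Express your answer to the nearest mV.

E = (26.7/z) · ln([K⁺]_out/[K⁺]_in) with z = +1.
= (26.7/1) · ln(6.45/137) = 26.70 · ln(0.04708)
= 26.70 · (-3.0559) = -81.59 mV

-82 mV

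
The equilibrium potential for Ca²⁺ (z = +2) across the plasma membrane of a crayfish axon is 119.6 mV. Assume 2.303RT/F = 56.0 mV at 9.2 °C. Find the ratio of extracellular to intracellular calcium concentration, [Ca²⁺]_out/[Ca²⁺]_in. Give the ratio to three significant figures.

log₁₀([out]/[in]) = E·z/(56.0) = 119.6 × 2 / 56.0 = 4.2714
[out]/[in] = 10^(4.2714) = 1.868e+04

18700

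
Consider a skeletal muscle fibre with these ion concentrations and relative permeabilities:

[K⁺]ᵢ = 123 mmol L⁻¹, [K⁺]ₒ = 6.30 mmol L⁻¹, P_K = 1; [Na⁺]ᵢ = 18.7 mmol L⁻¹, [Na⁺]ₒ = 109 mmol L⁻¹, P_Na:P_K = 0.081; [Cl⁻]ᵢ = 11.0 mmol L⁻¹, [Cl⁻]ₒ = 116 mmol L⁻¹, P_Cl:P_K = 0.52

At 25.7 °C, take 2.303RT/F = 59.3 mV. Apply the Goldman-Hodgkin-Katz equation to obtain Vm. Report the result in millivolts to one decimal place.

Vm = 59.3 · log₁₀[(Σ P·[cation]ₒ + Σ P·[anion]ᵢ) / (Σ P·[cation]ᵢ + Σ P·[anion]ₒ)]
Numerator = 1×6.30 + 0.081×109 + 0.52×11.0 = 20.85
Denominator = 1×123 + 0.081×18.7 + 0.52×116 = 184.8
Vm = 59.3 · log₁₀(0.1128) = 59.3 × (-0.9477) = -56.20 mV

-56.2 mV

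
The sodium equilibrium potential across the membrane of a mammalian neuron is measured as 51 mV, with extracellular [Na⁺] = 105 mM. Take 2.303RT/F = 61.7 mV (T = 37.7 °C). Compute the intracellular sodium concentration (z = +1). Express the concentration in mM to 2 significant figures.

Nernst: E = (61.7/1) · log₁₀([out]/[in]), so log₁₀([out]/[in]) = 51.0 × 1 / 61.7 = 0.8266.
[out]/[in] = 10^(0.8266) = 6.708.
[in] = 105 / 6.708 = 15.65 mM.

16 mM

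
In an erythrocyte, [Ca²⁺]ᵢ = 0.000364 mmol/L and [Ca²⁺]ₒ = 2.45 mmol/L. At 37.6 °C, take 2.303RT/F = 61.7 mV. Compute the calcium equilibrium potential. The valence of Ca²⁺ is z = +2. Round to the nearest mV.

E = (61.7/z) · log₁₀([Ca²⁺]_out/[Ca²⁺]_in) with z = +2.
= (61.7/2) · log₁₀(2.45/0.000364) = 30.85 · log₁₀(6731)
= 30.85 · (3.8281) = 118.10 mV

118 mV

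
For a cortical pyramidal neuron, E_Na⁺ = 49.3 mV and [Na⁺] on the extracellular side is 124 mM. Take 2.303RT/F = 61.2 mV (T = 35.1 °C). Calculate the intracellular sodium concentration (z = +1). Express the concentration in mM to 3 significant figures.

Nernst: E = (61.2/1) · log₁₀([out]/[in]), so log₁₀([out]/[in]) = 49.3 × 1 / 61.2 = 0.8056.
[out]/[in] = 10^(0.8056) = 6.391.
[in] = 124 / 6.391 = 19.4 mM.

19.4 mM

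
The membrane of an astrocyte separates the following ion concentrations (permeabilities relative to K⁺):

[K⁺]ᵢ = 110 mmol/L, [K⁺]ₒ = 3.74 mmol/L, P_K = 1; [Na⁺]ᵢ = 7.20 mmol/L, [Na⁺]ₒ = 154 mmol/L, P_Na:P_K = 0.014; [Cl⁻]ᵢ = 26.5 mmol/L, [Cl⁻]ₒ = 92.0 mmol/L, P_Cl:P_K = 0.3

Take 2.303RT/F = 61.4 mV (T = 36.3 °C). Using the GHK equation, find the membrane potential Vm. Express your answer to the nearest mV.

-61 mV

Vm = 61.4 · log₁₀[(Σ P·[cation]ₒ + Σ P·[anion]ᵢ) / (Σ P·[cation]ᵢ + Σ P·[anion]ₒ)]
Numerator = 1×3.74 + 0.014×154 + 0.3×26.5 = 13.85
Denominator = 1×110 + 0.014×7.20 + 0.3×92.0 = 137.7
Vm = 61.4 · log₁₀(0.10055) = 61.4 × (-0.9976) = -61.25 mV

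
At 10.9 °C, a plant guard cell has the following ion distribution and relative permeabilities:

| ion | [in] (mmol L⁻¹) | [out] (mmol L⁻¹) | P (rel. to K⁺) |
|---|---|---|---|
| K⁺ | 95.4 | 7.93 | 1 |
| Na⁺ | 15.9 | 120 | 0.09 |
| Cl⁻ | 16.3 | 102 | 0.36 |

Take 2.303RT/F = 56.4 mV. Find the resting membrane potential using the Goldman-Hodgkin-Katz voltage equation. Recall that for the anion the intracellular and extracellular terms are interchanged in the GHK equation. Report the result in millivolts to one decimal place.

-41.4 mV

Vm = 56.4 · log₁₀[(Σ P·[cation]ₒ + Σ P·[anion]ᵢ) / (Σ P·[cation]ᵢ + Σ P·[anion]ₒ)]
Numerator = 1×7.93 + 0.09×120 + 0.36×16.3 = 24.6
Denominator = 1×95.4 + 0.09×15.9 + 0.36×102 = 133.6
Vm = 56.4 · log₁₀(0.18418) = 56.4 × (-0.7347) = -41.44 mV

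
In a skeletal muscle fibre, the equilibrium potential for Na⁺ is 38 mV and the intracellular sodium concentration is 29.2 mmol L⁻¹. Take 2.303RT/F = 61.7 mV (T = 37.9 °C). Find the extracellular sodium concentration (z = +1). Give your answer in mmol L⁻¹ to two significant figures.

Nernst: E = (61.7/1) · log₁₀([out]/[in]), so log₁₀([out]/[in]) = 38.0 × 1 / 61.7 = 0.6159.
[out]/[in] = 10^(0.6159) = 4.129.
[out] = 4.129 × 29.2 = 120.6 mmol L⁻¹.

120 mmol L⁻¹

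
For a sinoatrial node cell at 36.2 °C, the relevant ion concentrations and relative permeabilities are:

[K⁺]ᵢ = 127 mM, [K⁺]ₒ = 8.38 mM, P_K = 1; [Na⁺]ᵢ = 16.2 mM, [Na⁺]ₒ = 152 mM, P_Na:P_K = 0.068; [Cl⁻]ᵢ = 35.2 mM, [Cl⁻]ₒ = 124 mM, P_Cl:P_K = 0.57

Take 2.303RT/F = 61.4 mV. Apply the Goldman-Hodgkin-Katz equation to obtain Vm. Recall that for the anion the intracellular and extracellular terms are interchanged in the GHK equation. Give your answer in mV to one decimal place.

-43.6 mV

Vm = 61.4 · log₁₀[(Σ P·[cation]ₒ + Σ P·[anion]ᵢ) / (Σ P·[cation]ᵢ + Σ P·[anion]ₒ)]
Numerator = 1×8.38 + 0.068×152 + 0.57×35.2 = 38.78
Denominator = 1×127 + 0.068×16.2 + 0.57×124 = 198.8
Vm = 61.4 · log₁₀(0.19509) = 61.4 × (-0.7098) = -43.58 mV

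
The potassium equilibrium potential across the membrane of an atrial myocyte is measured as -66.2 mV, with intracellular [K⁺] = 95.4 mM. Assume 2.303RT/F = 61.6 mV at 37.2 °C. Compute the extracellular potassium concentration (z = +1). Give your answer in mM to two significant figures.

8.0 mM

Nernst: E = (61.6/1) · log₁₀([out]/[in]), so log₁₀([out]/[in]) = -66.2 × 1 / 61.6 = -1.0747.
[out]/[in] = 10^(-1.0747) = 0.0842.
[out] = 0.0842 × 95.4 = 8.033 mM.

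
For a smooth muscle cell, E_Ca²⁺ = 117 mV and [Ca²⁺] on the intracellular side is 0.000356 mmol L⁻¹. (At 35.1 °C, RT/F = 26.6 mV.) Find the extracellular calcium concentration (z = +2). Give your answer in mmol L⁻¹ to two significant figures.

Nernst: E = (26.6/2) · ln([out]/[in]), so ln([out]/[in]) = 117.0 × 2 / 26.6 = 8.7970.
[out]/[in] = e^(8.7970) = 6614.
[out] = 6614 × 0.000356 = 2.355 mmol L⁻¹.

2.4 mmol L⁻¹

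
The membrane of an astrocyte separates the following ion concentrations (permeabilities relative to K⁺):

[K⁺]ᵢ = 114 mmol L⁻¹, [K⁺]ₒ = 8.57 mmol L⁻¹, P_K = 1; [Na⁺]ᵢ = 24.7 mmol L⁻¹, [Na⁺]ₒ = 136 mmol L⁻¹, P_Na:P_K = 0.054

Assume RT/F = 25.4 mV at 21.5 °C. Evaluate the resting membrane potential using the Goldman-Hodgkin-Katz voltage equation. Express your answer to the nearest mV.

-50 mV

Vm = 25.4 · ln[(Σ P·[cation]ₒ + Σ P·[anion]ᵢ) / (Σ P·[cation]ᵢ + Σ P·[anion]ₒ)]
Numerator = 1×8.57 + 0.054×136 = 15.91
Denominator = 1×114 + 0.054×24.7 = 115.3
Vm = 25.4 · ln(0.13798) = 25.4 × (-1.9806) = -50.31 mV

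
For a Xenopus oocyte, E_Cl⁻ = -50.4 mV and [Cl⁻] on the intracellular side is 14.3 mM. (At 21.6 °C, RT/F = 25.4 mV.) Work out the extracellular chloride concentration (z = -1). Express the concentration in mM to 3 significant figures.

Nernst: E = (25.4/-1) · ln([out]/[in]), so ln([out]/[in]) = -50.4 × -1 / 25.4 = 1.9843.
[out]/[in] = e^(1.9843) = 7.274.
[out] = 7.274 × 14.3 = 104 mM.

104 mM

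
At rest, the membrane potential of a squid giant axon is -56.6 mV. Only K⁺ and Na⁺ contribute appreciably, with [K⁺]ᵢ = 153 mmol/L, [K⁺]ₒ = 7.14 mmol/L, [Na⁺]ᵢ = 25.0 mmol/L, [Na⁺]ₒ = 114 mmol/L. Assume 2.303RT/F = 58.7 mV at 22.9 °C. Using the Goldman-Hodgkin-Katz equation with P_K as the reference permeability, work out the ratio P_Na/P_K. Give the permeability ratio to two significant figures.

0.085

Let α = P_Na/P_K. GHK: Vm = 58.7·log₁₀[(Kₒ + α·Naₒ)/(Kᵢ + α·Naᵢ)].
10^(Vm/58.7) = 10^(-56.6/58.7) = 0.10859
So 0.10859·(Kᵢ + α·Naᵢ) = Kₒ + α·Naₒ → α = (0.10859·153.0 − 7.14) / (114.0 − 0.10859·25.0)
α = (16.61 − 7.14) / (114.0 − 2.715) = 9.474/111.3 = 0.08513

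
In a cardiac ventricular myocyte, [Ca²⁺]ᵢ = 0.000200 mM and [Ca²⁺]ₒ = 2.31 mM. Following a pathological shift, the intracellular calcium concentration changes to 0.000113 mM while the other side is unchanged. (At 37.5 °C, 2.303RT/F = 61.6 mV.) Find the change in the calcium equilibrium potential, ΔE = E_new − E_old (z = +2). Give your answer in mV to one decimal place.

7.6 mV

E_old = (61.6/2)·log₁₀(2.31/0.000200) = 125.13 mV
E_new = (61.6/2)·log₁₀(2.31/0.000113) = 132.76 mV
ΔE = 132.76 − (125.13) = 7.64 mV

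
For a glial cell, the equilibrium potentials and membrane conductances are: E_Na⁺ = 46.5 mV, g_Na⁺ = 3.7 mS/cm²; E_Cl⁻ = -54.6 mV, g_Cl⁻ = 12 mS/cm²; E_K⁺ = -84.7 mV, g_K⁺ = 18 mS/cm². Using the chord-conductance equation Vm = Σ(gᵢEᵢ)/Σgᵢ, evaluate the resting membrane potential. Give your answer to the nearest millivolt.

Σ gᵢEᵢ = 3.7·(46.5) + 12·(-54.6) + 18·(-84.7) = -2007.75
Σ gᵢ = 3.7 + 12 + 18 = 33.7
Vm = -2007.75 / 33.7 = -59.58 mV

-60 mV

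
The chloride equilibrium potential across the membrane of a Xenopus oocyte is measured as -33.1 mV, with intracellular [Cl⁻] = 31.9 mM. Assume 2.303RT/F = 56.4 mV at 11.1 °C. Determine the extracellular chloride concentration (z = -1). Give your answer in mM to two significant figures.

120 mM

Nernst: E = (56.4/-1) · log₁₀([out]/[in]), so log₁₀([out]/[in]) = -33.1 × -1 / 56.4 = 0.5869.
[out]/[in] = 10^(0.5869) = 3.863.
[out] = 3.863 × 31.9 = 123.2 mM.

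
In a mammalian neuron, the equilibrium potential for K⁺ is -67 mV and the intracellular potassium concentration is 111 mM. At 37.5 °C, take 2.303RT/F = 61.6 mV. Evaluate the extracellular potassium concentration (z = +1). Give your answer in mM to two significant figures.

Nernst: E = (61.6/1) · log₁₀([out]/[in]), so log₁₀([out]/[in]) = -67.0 × 1 / 61.6 = -1.0877.
[out]/[in] = 10^(-1.0877) = 0.08172.
[out] = 0.08172 × 111 = 9.071 mM.

9.1 mM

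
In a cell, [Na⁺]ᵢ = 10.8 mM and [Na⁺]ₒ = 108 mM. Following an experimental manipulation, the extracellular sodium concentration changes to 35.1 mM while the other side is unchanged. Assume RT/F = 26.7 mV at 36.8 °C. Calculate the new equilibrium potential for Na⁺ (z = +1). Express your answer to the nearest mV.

31 mV

After the shift: [Na⁺]_out = 35.1, [Na⁺]_in = 10.8 mM.
E_new = (26.7/1)·ln(35.1/10.8) = 26.70 · (1.1787) = 31.47 mV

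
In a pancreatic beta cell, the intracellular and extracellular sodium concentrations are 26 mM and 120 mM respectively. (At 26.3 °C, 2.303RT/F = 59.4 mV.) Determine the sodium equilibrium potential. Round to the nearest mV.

39 mV

E = (59.4/z) · log₁₀([Na⁺]_out/[Na⁺]_in) with z = +1.
= (59.4/1) · log₁₀(120/26) = 59.40 · log₁₀(4.615)
= 59.40 · (0.6642) = 39.45 mV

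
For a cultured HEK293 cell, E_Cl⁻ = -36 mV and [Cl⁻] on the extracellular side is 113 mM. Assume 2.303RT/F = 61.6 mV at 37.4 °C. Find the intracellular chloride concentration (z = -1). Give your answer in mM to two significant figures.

29 mM

Nernst: E = (61.6/-1) · log₁₀([out]/[in]), so log₁₀([out]/[in]) = -36.0 × -1 / 61.6 = 0.5844.
[out]/[in] = 10^(0.5844) = 3.841.
[in] = 113 / 3.841 = 29.42 mM.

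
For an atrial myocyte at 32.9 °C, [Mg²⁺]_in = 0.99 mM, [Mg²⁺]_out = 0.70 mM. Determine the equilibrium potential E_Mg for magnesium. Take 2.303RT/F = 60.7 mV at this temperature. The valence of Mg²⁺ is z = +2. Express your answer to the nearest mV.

-5 mV

E = (60.7/z) · log₁₀([Mg²⁺]_out/[Mg²⁺]_in) with z = +2.
= (60.7/2) · log₁₀(0.70/0.99) = 30.35 · log₁₀(0.7071)
= 30.35 · (-0.1505) = -4.57 mV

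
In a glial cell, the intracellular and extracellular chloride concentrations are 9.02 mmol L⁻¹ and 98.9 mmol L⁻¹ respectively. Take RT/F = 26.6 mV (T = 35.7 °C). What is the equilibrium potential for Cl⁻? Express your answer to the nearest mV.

-64 mV

E = (26.6/z) · ln([Cl⁻]_out/[Cl⁻]_in) with z = -1.
For an anion, dividing by z = -1 reverses the sign.
= (26.6/-1) · ln(98.9/9.02) = -26.60 · ln(10.96)
= -26.60 · (2.3947) = -63.70 mV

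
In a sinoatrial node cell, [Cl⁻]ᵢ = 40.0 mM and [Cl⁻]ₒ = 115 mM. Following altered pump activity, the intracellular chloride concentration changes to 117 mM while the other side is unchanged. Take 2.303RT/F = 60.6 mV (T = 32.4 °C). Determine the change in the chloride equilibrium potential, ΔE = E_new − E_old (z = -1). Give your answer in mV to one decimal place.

28.2 mV

E_old = (60.6/-1)·log₁₀(115/40.0) = -27.79 mV
E_new = (60.6/-1)·log₁₀(115/117) = 0.45 mV
ΔE = 0.45 − (-27.79) = 28.25 mV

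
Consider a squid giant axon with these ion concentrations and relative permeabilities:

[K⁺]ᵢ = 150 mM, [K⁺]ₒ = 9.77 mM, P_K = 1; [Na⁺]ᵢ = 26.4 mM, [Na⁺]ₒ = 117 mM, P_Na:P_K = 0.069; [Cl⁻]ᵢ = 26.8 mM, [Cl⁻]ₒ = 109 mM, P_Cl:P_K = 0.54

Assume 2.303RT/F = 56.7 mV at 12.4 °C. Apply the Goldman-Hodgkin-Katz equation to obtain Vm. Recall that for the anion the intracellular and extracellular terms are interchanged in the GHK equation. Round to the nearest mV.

Vm = 56.7 · log₁₀[(Σ P·[cation]ₒ + Σ P·[anion]ᵢ) / (Σ P·[cation]ᵢ + Σ P·[anion]ₒ)]
Numerator = 1×9.77 + 0.069×117 + 0.54×26.8 = 32.31
Denominator = 1×150 + 0.069×26.4 + 0.54×109 = 210.7
Vm = 56.7 · log₁₀(0.15338) = 56.7 × (-0.8142) = -46.17 mV

-46 mV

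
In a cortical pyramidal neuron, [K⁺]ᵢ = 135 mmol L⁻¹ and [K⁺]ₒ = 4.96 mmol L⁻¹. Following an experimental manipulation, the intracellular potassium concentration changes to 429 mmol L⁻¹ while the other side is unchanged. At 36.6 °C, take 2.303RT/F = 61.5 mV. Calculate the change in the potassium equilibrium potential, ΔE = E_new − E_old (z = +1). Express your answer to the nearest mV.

-31 mV

E_old = (61.5/1)·log₁₀(4.96/135) = -88.24 mV
E_new = (61.5/1)·log₁₀(4.96/429) = -119.12 mV
ΔE = -119.12 − (-88.24) = -30.88 mV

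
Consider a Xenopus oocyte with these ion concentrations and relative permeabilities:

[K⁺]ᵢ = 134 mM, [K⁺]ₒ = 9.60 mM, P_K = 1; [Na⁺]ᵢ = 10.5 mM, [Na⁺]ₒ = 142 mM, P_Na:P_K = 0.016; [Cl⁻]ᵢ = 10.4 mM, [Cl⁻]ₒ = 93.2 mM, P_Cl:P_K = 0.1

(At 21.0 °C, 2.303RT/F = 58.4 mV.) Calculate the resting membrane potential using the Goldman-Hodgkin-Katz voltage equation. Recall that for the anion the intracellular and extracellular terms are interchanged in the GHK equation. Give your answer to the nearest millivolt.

-61 mV

Vm = 58.4 · log₁₀[(Σ P·[cation]ₒ + Σ P·[anion]ᵢ) / (Σ P·[cation]ᵢ + Σ P·[anion]ₒ)]
Numerator = 1×9.60 + 0.016×142 + 0.1×10.4 = 12.91
Denominator = 1×134 + 0.016×10.5 + 0.1×93.2 = 143.5
Vm = 58.4 · log₁₀(0.089987) = 58.4 × (-1.0458) = -61.08 mV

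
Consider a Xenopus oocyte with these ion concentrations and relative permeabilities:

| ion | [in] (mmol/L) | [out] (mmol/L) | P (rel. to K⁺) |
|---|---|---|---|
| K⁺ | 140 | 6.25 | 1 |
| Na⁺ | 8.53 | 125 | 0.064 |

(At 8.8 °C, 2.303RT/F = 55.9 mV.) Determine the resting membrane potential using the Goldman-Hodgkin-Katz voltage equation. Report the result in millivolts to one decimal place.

Vm = 55.9 · log₁₀[(Σ P·[cation]ₒ + Σ P·[anion]ᵢ) / (Σ P·[cation]ᵢ + Σ P·[anion]ₒ)]
Numerator = 1×6.25 + 0.064×125 = 14.25
Denominator = 1×140 + 0.064×8.53 = 140.5
Vm = 55.9 · log₁₀(0.10139) = 55.9 × (-0.9940) = -55.56 mV

-55.6 mV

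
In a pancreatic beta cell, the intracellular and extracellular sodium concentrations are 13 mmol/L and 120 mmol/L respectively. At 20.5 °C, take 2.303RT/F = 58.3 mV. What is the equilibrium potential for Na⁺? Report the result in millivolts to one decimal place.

56.3 mV

E = (58.3/z) · log₁₀([Na⁺]_out/[Na⁺]_in) with z = +1.
= (58.3/1) · log₁₀(120/13) = 58.30 · log₁₀(9.231)
= 58.30 · (0.9652) = 56.27 mV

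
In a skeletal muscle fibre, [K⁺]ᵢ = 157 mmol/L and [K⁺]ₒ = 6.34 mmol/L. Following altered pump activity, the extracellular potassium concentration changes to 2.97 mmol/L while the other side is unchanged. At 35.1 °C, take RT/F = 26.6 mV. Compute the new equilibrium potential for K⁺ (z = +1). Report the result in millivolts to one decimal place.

After the shift: [K⁺]_out = 2.97, [K⁺]_in = 157 mmol/L.
E_new = (26.6/1)·ln(2.97/157) = 26.60 · (-3.9677) = -105.54 mV

-105.5 mV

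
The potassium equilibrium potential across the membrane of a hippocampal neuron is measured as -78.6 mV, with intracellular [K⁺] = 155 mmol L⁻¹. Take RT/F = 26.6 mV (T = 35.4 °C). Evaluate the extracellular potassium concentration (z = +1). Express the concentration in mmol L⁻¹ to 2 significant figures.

8.1 mmol L⁻¹

Nernst: E = (26.6/1) · ln([out]/[in]), so ln([out]/[in]) = -78.6 × 1 / 26.6 = -2.9549.
[out]/[in] = e^(-2.9549) = 0.05208.
[out] = 0.05208 × 155 = 8.073 mmol L⁻¹.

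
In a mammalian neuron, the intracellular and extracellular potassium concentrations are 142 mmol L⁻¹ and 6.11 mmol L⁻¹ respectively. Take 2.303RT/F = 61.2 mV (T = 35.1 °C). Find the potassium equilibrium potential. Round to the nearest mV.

-84 mV

E = (61.2/z) · log₁₀([K⁺]_out/[K⁺]_in) with z = +1.
= (61.2/1) · log₁₀(6.11/142) = 61.20 · log₁₀(0.04303)
= 61.20 · (-1.3662) = -83.61 mV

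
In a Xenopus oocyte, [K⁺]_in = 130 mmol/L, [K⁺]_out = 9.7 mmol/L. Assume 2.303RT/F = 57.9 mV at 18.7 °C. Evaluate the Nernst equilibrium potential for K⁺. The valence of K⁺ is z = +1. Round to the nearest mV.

-65 mV

E = (57.9/z) · log₁₀([K⁺]_out/[K⁺]_in) with z = +1.
= (57.9/1) · log₁₀(9.7/130) = 57.90 · log₁₀(0.07462)
= 57.90 · (-1.1272) = -65.26 mV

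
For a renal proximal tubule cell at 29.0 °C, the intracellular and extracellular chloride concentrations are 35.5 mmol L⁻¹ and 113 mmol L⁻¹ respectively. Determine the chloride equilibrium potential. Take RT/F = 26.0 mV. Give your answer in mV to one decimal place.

E = (26.0/z) · ln([Cl⁻]_out/[Cl⁻]_in) with z = -1.
For an anion, dividing by z = -1 reverses the sign.
= (26.0/-1) · ln(113/35.5) = -26.00 · ln(3.183)
= -26.00 · (1.1579) = -30.10 mV

-30.1 mV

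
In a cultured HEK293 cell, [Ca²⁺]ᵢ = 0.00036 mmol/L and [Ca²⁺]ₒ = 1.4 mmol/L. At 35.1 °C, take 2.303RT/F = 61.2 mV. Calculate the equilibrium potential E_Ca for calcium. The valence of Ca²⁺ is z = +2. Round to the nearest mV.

E = (61.2/z) · log₁₀([Ca²⁺]_out/[Ca²⁺]_in) with z = +2.
= (61.2/2) · log₁₀(1.4/0.00036) = 30.60 · log₁₀(3889)
= 30.60 · (3.5898) = 109.85 mV

110 mV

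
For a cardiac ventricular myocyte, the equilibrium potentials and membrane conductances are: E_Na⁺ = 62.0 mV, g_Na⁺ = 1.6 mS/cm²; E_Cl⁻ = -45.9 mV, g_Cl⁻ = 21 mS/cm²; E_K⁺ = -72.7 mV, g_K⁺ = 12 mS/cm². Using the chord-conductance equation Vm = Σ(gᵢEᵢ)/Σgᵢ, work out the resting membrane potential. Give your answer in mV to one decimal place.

-50.2 mV

Σ gᵢEᵢ = 1.6·(62.0) + 21·(-45.9) + 12·(-72.7) = -1737.10
Σ gᵢ = 1.6 + 21 + 12 = 34.6
Vm = -1737.10 / 34.6 = -50.21 mV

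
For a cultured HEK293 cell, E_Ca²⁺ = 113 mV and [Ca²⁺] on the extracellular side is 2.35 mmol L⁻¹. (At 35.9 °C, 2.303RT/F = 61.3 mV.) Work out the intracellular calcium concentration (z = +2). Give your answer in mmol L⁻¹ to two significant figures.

0.00048 mmol L⁻¹

Nernst: E = (61.3/2) · log₁₀([out]/[in]), so log₁₀([out]/[in]) = 113.0 × 2 / 61.3 = 3.6868.
[out]/[in] = 10^(3.6868) = 4862.
[in] = 2.35 / 4862 = 0.0004834 mmol L⁻¹.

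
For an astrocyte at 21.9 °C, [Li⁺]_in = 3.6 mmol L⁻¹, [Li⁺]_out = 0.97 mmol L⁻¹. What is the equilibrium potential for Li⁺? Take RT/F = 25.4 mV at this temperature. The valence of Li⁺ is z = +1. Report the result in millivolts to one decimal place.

-33.3 mV

E = (25.4/z) · ln([Li⁺]_out/[Li⁺]_in) with z = +1.
= (25.4/1) · ln(0.97/3.6) = 25.40 · ln(0.2694)
= 25.40 · (-1.3114) = -33.31 mV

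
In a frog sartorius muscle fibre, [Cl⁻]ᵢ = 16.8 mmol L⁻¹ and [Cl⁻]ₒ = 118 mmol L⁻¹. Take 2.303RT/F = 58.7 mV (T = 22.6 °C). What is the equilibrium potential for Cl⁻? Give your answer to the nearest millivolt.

-50 mV

E = (58.7/z) · log₁₀([Cl⁻]_out/[Cl⁻]_in) with z = -1.
For an anion, dividing by z = -1 reverses the sign.
= (58.7/-1) · log₁₀(118/16.8) = -58.70 · log₁₀(7.024)
= -58.70 · (0.8466) = -49.69 mV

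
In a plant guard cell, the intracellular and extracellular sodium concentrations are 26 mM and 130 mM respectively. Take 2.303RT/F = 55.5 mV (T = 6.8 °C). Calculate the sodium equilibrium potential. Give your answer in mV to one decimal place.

E = (55.5/z) · log₁₀([Na⁺]_out/[Na⁺]_in) with z = +1.
= (55.5/1) · log₁₀(130/26) = 55.50 · log₁₀(5)
= 55.50 · (0.6990) = 38.79 mV

38.8 mV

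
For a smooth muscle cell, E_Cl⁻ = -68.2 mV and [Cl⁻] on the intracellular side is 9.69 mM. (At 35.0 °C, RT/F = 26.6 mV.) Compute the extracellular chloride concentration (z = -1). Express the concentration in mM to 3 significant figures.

126 mM

Nernst: E = (26.6/-1) · ln([out]/[in]), so ln([out]/[in]) = -68.2 × -1 / 26.6 = 2.5639.
[out]/[in] = e^(2.5639) = 12.99.
[out] = 12.99 × 9.69 = 125.8 mM.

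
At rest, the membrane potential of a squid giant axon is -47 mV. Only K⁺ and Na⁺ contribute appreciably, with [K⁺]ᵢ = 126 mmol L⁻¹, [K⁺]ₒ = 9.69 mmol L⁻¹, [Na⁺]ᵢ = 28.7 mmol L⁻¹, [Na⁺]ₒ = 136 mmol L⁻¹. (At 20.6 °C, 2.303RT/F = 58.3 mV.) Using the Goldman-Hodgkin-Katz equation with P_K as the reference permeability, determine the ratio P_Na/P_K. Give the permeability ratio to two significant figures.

Let α = P_Na/P_K. GHK: Vm = 58.3·log₁₀[(Kₒ + α·Naₒ)/(Kᵢ + α·Naᵢ)].
10^(Vm/58.3) = 10^(-47.0/58.3) = 0.15625
So 0.15625·(Kᵢ + α·Naᵢ) = Kₒ + α·Naₒ → α = (0.15625·126.0 − 9.69) / (136.0 − 0.15625·28.7)
α = (19.69 − 9.69) / (136.0 − 4.484) = 9.998/131.5 = 0.07602

0.076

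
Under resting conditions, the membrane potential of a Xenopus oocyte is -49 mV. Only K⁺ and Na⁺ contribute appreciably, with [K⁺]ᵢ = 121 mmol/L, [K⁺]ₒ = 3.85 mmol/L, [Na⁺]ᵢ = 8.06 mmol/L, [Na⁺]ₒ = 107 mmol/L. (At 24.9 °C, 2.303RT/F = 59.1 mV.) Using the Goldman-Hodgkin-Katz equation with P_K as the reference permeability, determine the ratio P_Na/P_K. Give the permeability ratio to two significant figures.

Let α = P_Na/P_K. GHK: Vm = 59.1·log₁₀[(Kₒ + α·Naₒ)/(Kᵢ + α·Naᵢ)].
10^(Vm/59.1) = 10^(-49.0/59.1) = 0.14822
So 0.14822·(Kᵢ + α·Naᵢ) = Kₒ + α·Naₒ → α = (0.14822·121.0 − 3.85) / (107.0 − 0.14822·8.06)
α = (17.93 − 3.85) / (107.0 − 1.195) = 14.08/105.8 = 0.1331

0.13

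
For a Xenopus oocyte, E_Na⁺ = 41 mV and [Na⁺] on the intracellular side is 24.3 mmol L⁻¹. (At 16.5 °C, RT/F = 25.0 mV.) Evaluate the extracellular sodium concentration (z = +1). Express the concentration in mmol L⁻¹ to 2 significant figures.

Nernst: E = (25.0/1) · ln([out]/[in]), so ln([out]/[in]) = 41.0 × 1 / 25.0 = 1.6400.
[out]/[in] = e^(1.6400) = 5.155.
[out] = 5.155 × 24.3 = 125.3 mmol L⁻¹.

130 mmol L⁻¹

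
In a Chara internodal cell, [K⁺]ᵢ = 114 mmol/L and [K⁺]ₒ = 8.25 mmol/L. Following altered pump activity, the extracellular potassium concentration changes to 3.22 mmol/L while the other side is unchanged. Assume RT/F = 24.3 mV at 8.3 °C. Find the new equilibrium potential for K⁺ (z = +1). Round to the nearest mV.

-87 mV

After the shift: [K⁺]_out = 3.22, [K⁺]_in = 114 mmol/L.
E_new = (24.3/1)·ln(3.22/114) = 24.30 · (-3.5668) = -86.67 mV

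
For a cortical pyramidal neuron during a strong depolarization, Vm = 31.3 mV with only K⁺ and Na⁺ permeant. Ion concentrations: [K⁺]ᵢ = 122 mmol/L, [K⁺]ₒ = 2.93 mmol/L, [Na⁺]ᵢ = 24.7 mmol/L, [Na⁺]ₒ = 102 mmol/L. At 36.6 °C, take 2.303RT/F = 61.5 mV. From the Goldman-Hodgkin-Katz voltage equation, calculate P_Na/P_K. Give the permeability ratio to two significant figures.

18

Let α = P_Na/P_K. GHK: Vm = 61.5·log₁₀[(Kₒ + α·Naₒ)/(Kᵢ + α·Naᵢ)].
10^(Vm/61.5) = 10^(31.3/61.5) = 3.2281
So 3.2281·(Kᵢ + α·Naᵢ) = Kₒ + α·Naₒ → α = (3.2281·122.0 − 2.93) / (102.0 − 3.2281·24.7)
α = (393.8 − 2.93) / (102.0 − 79.73) = 390.9/22.27 = 17.56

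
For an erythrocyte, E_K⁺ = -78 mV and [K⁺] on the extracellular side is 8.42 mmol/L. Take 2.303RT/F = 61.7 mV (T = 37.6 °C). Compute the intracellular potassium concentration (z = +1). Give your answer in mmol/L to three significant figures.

Nernst: E = (61.7/1) · log₁₀([out]/[in]), so log₁₀([out]/[in]) = -78.0 × 1 / 61.7 = -1.2642.
[out]/[in] = 10^(-1.2642) = 0.05443.
[in] = 8.42 / 0.05443 = 154.7 mmol/L.

155 mmol/L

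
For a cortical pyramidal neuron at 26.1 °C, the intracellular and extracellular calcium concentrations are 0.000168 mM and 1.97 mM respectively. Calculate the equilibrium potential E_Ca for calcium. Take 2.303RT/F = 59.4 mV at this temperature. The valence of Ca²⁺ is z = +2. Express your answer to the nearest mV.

E = (59.4/z) · log₁₀([Ca²⁺]_out/[Ca²⁺]_in) with z = +2.
= (59.4/2) · log₁₀(1.97/0.000168) = 29.70 · log₁₀(1.173e+04)
= 29.70 · (4.0692) = 120.85 mV

121 mV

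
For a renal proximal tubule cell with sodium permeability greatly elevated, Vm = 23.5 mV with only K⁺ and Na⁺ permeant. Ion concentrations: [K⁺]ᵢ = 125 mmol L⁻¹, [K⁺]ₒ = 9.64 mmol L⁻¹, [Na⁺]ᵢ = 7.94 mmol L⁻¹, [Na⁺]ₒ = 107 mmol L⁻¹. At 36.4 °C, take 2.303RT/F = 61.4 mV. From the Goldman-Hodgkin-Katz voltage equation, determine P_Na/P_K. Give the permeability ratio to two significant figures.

Let α = P_Na/P_K. GHK: Vm = 61.4·log₁₀[(Kₒ + α·Naₒ)/(Kᵢ + α·Naᵢ)].
10^(Vm/61.4) = 10^(23.5/61.4) = 2.414
So 2.414·(Kᵢ + α·Naᵢ) = Kₒ + α·Naₒ → α = (2.414·125.0 − 9.64) / (107.0 − 2.414·7.94)
α = (301.7 − 9.64) / (107.0 − 19.17) = 292.1/87.83 = 3.326

3.3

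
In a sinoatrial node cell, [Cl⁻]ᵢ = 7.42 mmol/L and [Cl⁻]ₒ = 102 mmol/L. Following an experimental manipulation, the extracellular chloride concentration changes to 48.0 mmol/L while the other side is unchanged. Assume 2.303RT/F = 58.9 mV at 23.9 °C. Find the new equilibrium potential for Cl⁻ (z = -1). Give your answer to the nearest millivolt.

After the shift: [Cl⁻]_out = 48.0, [Cl⁻]_in = 7.42 mmol/L.
E_new = (58.9/-1)·log₁₀(48.0/7.42) = -58.90 · (0.8108) = -47.76 mV

-48 mV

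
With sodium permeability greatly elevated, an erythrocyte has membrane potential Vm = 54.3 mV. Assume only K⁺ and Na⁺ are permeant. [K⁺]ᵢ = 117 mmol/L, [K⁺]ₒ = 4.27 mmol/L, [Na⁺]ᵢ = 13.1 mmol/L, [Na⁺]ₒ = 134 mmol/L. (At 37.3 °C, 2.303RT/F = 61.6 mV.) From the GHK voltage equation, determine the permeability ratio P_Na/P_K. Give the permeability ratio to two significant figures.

26

Let α = P_Na/P_K. GHK: Vm = 61.6·log₁₀[(Kₒ + α·Naₒ)/(Kᵢ + α·Naᵢ)].
10^(Vm/61.6) = 10^(54.3/61.6) = 7.6119
So 7.6119·(Kᵢ + α·Naᵢ) = Kₒ + α·Naₒ → α = (7.6119·117.0 − 4.27) / (134.0 − 7.6119·13.1)
α = (890.6 − 4.27) / (134.0 − 99.72) = 886.3/34.28 = 25.85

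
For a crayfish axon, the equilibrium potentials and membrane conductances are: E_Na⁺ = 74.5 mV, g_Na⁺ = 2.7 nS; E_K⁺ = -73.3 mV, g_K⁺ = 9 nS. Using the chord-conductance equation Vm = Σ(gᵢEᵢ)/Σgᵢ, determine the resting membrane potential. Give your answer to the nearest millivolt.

Σ gᵢEᵢ = 2.7·(74.5) + 9·(-73.3) = -458.55
Σ gᵢ = 2.7 + 9 = 11.7
Vm = -458.55 / 11.7 = -39.19 mV

-39 mV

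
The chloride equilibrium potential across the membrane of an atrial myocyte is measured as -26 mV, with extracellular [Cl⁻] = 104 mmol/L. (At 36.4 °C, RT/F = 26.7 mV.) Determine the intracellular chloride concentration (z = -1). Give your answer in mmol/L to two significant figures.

39 mmol/L

Nernst: E = (26.7/-1) · ln([out]/[in]), so ln([out]/[in]) = -26.0 × -1 / 26.7 = 0.9738.
[out]/[in] = e^(0.9738) = 2.648.
[in] = 104 / 2.648 = 39.28 mmol/L.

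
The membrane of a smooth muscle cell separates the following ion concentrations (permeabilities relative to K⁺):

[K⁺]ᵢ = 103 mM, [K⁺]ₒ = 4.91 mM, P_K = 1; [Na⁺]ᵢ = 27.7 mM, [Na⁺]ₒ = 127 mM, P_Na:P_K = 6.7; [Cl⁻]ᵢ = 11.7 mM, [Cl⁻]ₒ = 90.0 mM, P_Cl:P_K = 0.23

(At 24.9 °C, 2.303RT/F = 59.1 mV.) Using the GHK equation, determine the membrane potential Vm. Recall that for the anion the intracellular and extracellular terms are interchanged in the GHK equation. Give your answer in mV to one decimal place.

Vm = 59.1 · log₁₀[(Σ P·[cation]ₒ + Σ P·[anion]ᵢ) / (Σ P·[cation]ᵢ + Σ P·[anion]ₒ)]
Numerator = 1×4.91 + 6.7×127 + 0.23×11.7 = 858.5
Denominator = 1×103 + 6.7×27.7 + 0.23×90.0 = 309.3
Vm = 59.1 · log₁₀(2.7757) = 59.1 × (0.4434) = 26.20 mV

26.2 mV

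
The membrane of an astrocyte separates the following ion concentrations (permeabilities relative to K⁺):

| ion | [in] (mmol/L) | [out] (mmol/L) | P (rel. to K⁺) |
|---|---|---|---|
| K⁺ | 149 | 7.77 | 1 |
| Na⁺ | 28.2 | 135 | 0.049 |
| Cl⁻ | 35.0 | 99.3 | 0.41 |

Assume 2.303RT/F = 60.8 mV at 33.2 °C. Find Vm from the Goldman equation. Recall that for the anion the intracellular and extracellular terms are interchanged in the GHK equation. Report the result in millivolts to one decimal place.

-50.0 mV

Vm = 60.8 · log₁₀[(Σ P·[cation]ₒ + Σ P·[anion]ᵢ) / (Σ P·[cation]ᵢ + Σ P·[anion]ₒ)]
Numerator = 1×7.77 + 0.049×135 + 0.41×35.0 = 28.73
Denominator = 1×149 + 0.049×28.2 + 0.41×99.3 = 191.1
Vm = 60.8 · log₁₀(0.15037) = 60.8 × (-0.8228) = -50.03 mV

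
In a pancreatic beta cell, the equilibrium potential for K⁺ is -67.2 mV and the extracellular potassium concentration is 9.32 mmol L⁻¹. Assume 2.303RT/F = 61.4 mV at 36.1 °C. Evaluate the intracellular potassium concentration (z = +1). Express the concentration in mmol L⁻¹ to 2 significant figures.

120 mmol L⁻¹

Nernst: E = (61.4/1) · log₁₀([out]/[in]), so log₁₀([out]/[in]) = -67.2 × 1 / 61.4 = -1.0945.
[out]/[in] = 10^(-1.0945) = 0.08045.
[in] = 9.32 / 0.08045 = 115.8 mmol L⁻¹.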